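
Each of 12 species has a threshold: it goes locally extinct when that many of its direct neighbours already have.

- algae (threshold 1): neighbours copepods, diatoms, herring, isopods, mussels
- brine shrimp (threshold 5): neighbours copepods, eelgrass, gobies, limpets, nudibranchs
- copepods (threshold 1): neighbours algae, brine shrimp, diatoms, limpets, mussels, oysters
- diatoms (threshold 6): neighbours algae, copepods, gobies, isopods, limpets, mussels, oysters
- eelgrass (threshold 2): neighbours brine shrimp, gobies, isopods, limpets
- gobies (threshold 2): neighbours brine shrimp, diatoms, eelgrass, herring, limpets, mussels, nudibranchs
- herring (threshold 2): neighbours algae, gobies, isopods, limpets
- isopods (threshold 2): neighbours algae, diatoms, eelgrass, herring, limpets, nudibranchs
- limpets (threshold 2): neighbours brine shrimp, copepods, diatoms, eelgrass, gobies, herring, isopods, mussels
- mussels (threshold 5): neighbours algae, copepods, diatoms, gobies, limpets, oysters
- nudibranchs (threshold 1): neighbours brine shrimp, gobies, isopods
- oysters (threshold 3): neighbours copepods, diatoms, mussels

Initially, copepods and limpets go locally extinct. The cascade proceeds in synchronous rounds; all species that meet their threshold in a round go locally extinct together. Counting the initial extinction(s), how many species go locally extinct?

9

Round 1 — copepods, limpets go locally extinct (initial).
Round 2 — checking thresholds:
  algae: 1 of 5 neighbours ≥ 1, goes locally extinct.
  brine shrimp: 2 of 5 neighbours < 5, not yet.
  diatoms: 2 of 7 neighbours < 6, not yet.
  eelgrass: 1 of 4 neighbours < 2, not yet.
  gobies: 1 of 7 neighbours < 2, not yet.
  herring: 1 of 4 neighbours < 2, not yet.
  isopods: 1 of 6 neighbours < 2, not yet.
  mussels: 2 of 6 neighbours < 5, not yet.
  oysters: 1 of 3 neighbours < 3, not yet.
Round 3 — checking thresholds:
  brine shrimp: 2 of 5 neighbours < 5, not yet.
  diatoms: 3 of 7 neighbours < 6, not yet.
  eelgrass: 1 of 4 neighbours < 2, not yet.
  gobies: 1 of 7 neighbours < 2, not yet.
  herring: 2 of 4 neighbours ≥ 2, goes locally extinct.
  isopods: 2 of 6 neighbours ≥ 2, goes locally extinct.
  mussels: 3 of 6 neighbours < 5, not yet.
  oysters: 1 of 3 neighbours < 3, not yet.
Round 4 — checking thresholds:
  brine shrimp: 2 of 5 neighbours < 5, not yet.
  diatoms: 4 of 7 neighbours < 6, not yet.
  eelgrass: 2 of 4 neighbours ≥ 2, goes locally extinct.
  gobies: 2 of 7 neighbours ≥ 2, goes locally extinct.
  mussels: 3 of 6 neighbours < 5, not yet.
  nudibranchs: 1 of 3 neighbours ≥ 1, goes locally extinct.
  oysters: 1 of 3 neighbours < 3, not yet.
Round 5 — checking thresholds:
  brine shrimp: 5 of 5 neighbours ≥ 5, goes locally extinct.
  diatoms: 5 of 7 neighbours < 6, not yet.
  mussels: 4 of 6 neighbours < 5, not yet.
  oysters: 1 of 3 neighbours < 3, not yet.
Round 6 — no new extinctions; cascade stops.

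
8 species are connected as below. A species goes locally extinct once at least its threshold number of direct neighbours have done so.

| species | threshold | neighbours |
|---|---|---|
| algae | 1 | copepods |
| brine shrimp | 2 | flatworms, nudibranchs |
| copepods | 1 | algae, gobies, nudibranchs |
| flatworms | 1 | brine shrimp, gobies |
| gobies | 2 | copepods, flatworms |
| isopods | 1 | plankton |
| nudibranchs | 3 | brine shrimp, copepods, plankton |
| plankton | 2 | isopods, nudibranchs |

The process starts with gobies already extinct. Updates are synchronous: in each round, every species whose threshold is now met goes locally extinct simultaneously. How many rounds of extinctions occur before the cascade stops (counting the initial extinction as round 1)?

3

Round 1 — gobies goes locally extinct (initial).
Round 2 — checking thresholds:
  copepods: 1 of 3 neighbours ≥ 1, goes locally extinct.
  flatworms: 1 of 2 neighbours ≥ 1, goes locally extinct.
Round 3 — checking thresholds:
  algae: 1 of 1 neighbours ≥ 1, goes locally extinct.
  brine shrimp: 1 of 2 neighbours < 2, below threshold.
  nudibranchs: 1 of 3 neighbours < 3, below threshold.
Round 4 — no new extinctions; cascade stops.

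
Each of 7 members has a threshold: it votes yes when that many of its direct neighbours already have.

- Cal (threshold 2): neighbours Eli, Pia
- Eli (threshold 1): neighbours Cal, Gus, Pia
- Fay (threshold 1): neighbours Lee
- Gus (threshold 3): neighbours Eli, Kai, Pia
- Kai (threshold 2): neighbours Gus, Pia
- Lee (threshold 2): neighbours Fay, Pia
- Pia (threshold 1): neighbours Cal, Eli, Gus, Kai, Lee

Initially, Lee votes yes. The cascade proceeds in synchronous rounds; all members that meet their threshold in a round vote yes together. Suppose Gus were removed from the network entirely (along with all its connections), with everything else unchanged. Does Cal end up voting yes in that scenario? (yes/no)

yes

With Gus removed:
Round 1 — Lee votes yes (initial).
Round 2 — checking thresholds:
  Fay: 1 of 1 neighbours ≥ 1, votes yes.
  Pia: 1 of 4 neighbours ≥ 1, votes yes.
Round 3 — checking thresholds:
  Cal: 1 of 2 neighbours < 2, not yet.
  Eli: 1 of 2 neighbours ≥ 1, votes yes.
  Kai: 1 of 1 neighbours < 2, not yet.
Round 4 — checking thresholds:
  Cal: 2 of 2 neighbours ≥ 2, votes yes.
  Kai: 1 of 1 neighbours < 2, not yet.
Round 5 — no new yes votes; cascade stops.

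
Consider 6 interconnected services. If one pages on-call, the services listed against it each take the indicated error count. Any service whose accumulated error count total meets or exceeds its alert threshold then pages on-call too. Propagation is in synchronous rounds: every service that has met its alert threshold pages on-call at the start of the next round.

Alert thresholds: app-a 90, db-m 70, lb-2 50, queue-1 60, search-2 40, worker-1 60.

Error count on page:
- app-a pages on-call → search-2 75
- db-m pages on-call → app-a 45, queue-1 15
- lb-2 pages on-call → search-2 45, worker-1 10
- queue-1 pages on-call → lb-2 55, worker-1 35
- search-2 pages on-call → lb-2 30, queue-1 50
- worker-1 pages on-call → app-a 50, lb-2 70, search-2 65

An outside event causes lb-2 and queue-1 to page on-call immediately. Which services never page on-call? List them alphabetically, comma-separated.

Round 1 — lb-2, queue-1 page on-call (initial).
  search-2: +45 → 45 ≥ 40
  worker-1: +10+35 → 45 < 60
Round 2 — search-2 pages on-call.
No further pages.

app-a, db-m, worker-1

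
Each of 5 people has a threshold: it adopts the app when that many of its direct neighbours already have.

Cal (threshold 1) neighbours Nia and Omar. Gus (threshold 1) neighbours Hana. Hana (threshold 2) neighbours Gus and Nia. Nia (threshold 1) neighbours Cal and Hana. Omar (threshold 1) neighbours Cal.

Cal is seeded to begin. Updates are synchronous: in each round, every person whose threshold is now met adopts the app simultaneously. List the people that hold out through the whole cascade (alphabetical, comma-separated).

Gus, Hana

Round 1 — Cal adopts the app (initial).
Round 2 — checking thresholds:
  Nia: 1 of 2 neighbours ≥ 1, adopts the app.
  Omar: 1 of 1 neighbours ≥ 1, adopts the app.
Round 3 — no new adoptions; cascade stops.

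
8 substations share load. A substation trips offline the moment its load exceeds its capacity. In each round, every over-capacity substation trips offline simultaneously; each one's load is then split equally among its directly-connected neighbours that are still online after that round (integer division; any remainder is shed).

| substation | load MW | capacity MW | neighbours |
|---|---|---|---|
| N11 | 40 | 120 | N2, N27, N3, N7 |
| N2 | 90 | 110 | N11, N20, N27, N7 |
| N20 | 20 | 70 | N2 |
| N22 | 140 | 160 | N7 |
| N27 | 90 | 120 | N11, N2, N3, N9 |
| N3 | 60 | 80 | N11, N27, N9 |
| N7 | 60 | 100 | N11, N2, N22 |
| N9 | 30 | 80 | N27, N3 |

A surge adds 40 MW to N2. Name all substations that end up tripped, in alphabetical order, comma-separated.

Round 1 — N2 at 130 > 110. N2 trips offline.
  N2 sheds 130 MW to N11, N20, N27, N7: 32 each (2 lost).
    N11: 40+32 = 72 ≤ 120
    N20: 20+32 = 52 ≤ 70
    N27: 90+32 = 122 > 120
    N7: 60+32 = 92 ≤ 100
Round 2 — N27 trips offline.
  N27 sheds 122 MW to N11, N3, N9: 40 each (2 lost).
    N11: 72+40 = 112 ≤ 120
    N3: 60+40 = 100 > 80
    N9: 30+40 = 70 ≤ 80
Round 3 — N3 trips offline.
  N3 sheds 100 MW to N11, N9: 50 each.
    N11: 112+50 = 162 > 120
    N9: 70+50 = 120 > 80
Round 4 — N11, N9 trip offline.
  N11 sheds 162 MW to N7: 162 each.
    N7: 92+162 = 254 > 100
  N9 sheds 120 MW: no online neighbours, lost.
Round 5 — N7 trips offline.
  N7 sheds 254 MW to N22: 254 each.
    N22: 140+254 = 394 > 160
Round 6 — N22 trips offline.
  N22 sheds 394 MW: no online neighbours, lost.
No further trips.

N11, N2, N22, N27, N3, N7, N9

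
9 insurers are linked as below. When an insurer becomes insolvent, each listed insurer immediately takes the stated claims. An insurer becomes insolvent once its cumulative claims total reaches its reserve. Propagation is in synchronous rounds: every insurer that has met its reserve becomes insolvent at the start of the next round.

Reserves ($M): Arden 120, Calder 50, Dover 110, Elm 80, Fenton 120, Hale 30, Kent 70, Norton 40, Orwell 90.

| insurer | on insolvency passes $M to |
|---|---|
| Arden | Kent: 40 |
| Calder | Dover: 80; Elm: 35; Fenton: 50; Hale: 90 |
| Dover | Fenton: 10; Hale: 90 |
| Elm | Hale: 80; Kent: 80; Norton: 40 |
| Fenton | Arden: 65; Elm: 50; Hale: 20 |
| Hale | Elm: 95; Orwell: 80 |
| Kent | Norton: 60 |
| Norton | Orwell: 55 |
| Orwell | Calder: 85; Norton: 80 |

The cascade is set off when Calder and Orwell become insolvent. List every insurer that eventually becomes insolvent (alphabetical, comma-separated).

Round 1 — Calder, Orwell become insolvent (initial).
  Dover: +80 → 80 < 110
  Elm: +35 → 35 < 80
  Fenton: +50 → 50 < 120
  Hale: +90 → 90 ≥ 30
  Norton: +80 → 80 ≥ 40
Round 2 — Hale, Norton become insolvent.
  Elm: +95 → 130 ≥ 80
Round 3 — Elm becomes insolvent.
  Kent: +80 → 80 ≥ 70
Round 4 — Kent becomes insolvent.
No further insolvencies.

Calder, Elm, Hale, Kent, Norton, Orwell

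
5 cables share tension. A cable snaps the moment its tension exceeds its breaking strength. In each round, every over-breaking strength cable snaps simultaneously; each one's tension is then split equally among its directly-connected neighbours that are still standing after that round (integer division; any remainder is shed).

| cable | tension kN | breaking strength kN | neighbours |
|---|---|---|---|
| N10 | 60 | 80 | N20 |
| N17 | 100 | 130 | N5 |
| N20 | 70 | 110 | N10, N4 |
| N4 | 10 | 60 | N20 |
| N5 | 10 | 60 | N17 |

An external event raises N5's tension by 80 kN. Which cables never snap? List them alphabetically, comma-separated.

Round 1 — N5 at 90 > 60. N5 snaps.
  N5 sheds 90 kN to N17: 90 each.
    N17: 100+90 = 190 > 130
Round 2 — N17 snaps.
  N17 sheds 190 kN: no online neighbours, lost.
No further breaks.

N10, N20, N4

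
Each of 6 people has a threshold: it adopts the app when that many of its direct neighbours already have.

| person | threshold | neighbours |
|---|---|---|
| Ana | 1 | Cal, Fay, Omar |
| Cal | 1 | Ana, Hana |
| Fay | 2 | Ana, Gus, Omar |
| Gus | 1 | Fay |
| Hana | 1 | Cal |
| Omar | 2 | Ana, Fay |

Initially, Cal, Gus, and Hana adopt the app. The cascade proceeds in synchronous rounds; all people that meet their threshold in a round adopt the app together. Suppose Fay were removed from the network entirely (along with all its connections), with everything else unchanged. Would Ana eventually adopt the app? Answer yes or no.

With Fay removed:
Round 1 — Cal, Gus, Hana adopt the app (initial).
Round 2 — checking thresholds:
  Ana: 1 of 2 neighbours ≥ 1, adopts the app.
Round 3 — no new adoptions; cascade stops.

yes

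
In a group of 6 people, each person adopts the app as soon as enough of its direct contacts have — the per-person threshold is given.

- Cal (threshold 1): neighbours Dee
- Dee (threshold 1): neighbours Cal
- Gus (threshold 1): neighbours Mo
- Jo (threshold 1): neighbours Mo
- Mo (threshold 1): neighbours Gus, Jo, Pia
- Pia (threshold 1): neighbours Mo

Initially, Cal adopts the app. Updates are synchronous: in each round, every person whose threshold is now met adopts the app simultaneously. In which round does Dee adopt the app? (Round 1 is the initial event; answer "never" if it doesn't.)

Round 1 — Cal adopts the app (initial).
Round 2 — checking thresholds:
  Dee: 1 of 1 neighbours ≥ 1, adopts the app.
Round 3 — no new adoptions; cascade stops.

2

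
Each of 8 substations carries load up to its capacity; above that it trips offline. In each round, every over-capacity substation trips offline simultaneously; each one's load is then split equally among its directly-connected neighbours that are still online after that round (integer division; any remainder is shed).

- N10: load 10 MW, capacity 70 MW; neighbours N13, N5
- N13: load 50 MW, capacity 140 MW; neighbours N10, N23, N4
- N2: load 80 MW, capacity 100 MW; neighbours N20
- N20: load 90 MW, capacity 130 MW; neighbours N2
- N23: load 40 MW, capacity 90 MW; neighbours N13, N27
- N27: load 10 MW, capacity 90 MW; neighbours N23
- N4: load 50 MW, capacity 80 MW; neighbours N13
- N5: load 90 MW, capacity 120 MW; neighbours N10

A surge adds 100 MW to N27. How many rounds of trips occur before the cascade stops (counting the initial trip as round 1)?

Round 1 — N27 at 110 > 90. N27 trips offline.
  N27 sheds 110 MW to N23: 110 each.
    N23: 40+110 = 150 > 90
Round 2 — N23 trips offline.
  N23 sheds 150 MW to N13: 150 each.
    N13: 50+150 = 200 > 140
Round 3 — N13 trips offline.
  N13 sheds 200 MW to N10, N4: 100 each.
    N10: 10+100 = 110 > 70
    N4: 50+100 = 150 > 80
Round 4 — N10, N4 trip offline.
  N10 sheds 110 MW to N5: 110 each.
    N5: 90+110 = 200 > 120
  N4 sheds 150 MW: no online neighbours, lost.
Round 5 — N5 trips offline.
  N5 sheds 200 MW: no online neighbours, lost.
No further trips.

5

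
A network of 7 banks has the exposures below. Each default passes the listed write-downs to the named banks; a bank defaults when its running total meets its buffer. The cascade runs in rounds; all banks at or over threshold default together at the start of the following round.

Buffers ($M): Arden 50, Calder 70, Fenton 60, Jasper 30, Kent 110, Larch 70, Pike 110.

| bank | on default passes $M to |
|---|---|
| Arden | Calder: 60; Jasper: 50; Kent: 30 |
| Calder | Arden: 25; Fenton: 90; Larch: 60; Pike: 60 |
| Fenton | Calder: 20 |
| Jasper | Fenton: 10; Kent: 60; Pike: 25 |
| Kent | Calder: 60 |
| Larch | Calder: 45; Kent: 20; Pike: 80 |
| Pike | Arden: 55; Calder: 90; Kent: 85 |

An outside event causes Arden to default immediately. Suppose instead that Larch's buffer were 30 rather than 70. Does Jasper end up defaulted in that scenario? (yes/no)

With Larch's buffer at 30:
Round 1 — Arden defaults (initial).
  Calder: +60 → 60 < 70
  Jasper: +50 → 50 ≥ 30
  Kent: +30 → 30 < 110
Round 2 — Jasper defaults.
  Fenton: +10 → 10 < 60
  Kent: +60 → 90 < 110
  Pike: +25 → 25 < 110
No further defaults.

yes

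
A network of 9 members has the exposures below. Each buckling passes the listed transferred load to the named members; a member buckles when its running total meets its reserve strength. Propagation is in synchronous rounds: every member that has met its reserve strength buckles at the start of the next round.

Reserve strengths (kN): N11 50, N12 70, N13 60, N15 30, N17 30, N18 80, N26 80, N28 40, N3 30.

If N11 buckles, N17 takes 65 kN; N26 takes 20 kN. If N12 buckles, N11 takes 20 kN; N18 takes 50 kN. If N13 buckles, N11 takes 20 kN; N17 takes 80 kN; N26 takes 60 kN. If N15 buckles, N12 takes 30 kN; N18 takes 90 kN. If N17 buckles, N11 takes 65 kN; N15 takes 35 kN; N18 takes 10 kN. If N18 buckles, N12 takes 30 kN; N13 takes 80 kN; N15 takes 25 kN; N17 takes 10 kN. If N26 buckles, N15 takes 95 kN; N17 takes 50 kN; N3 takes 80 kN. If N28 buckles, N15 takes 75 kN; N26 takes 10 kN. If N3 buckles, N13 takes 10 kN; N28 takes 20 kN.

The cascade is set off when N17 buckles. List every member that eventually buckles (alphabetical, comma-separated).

N11, N13, N15, N17, N18, N26, N3

Round 1 — N17 buckles (initial).
  N11: +65 → 65 ≥ 50
  N15: +35 → 35 ≥ 30
  N18: +10 → 10 < 80
Round 2 — N11, N15 buckle.
  N12: +30 → 30 < 70
  N18: +90 → 100 ≥ 80
  N26: +20 → 20 < 80
Round 3 — N18 buckles.
  N12: +30 → 60 < 70
  N13: +80 → 80 ≥ 60
Round 4 — N13 buckles.
  N26: +60 → 80 ≥ 80
Round 5 — N26 buckles.
  N3: +80 → 80 ≥ 30
Round 6 — N3 buckles.
  N28: +20 → 20 < 40
No further bucklings.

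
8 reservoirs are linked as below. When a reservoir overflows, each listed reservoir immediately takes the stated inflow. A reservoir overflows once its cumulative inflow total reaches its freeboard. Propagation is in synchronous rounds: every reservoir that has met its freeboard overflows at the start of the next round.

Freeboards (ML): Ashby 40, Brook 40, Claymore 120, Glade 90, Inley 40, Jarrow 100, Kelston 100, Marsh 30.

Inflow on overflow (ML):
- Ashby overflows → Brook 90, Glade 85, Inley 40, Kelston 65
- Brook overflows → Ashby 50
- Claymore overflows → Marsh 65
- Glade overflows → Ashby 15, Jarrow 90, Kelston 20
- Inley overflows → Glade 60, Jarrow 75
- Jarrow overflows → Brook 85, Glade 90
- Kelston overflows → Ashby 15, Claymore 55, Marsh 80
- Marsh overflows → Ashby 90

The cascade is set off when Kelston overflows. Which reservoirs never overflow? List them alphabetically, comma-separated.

Round 1 — Kelston overflows (initial).
  Ashby: +15 → 15 < 40
  Claymore: +55 → 55 < 120
  Marsh: +80 → 80 ≥ 30
Round 2 — Marsh overflows.
  Ashby: +90 → 105 ≥ 40
Round 3 — Ashby overflows.
  Brook: +90 → 90 ≥ 40
  Glade: +85 → 85 < 90
  Inley: +40 → 40 ≥ 40
Round 4 — Brook, Inley overflow.
  Glade: +60 → 145 ≥ 90
  Jarrow: +75 → 75 < 100
Round 5 — Glade overflows.
  Jarrow: +90 → 165 ≥ 100
Round 6 — Jarrow overflows.
No further overflows.

Claymore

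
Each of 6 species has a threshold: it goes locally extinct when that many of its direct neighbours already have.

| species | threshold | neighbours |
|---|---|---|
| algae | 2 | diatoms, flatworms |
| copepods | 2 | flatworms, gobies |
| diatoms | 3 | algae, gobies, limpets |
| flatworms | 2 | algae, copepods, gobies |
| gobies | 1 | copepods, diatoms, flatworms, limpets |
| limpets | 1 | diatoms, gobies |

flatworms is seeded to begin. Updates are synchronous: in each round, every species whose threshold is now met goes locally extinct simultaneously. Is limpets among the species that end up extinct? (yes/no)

yes

Round 1 — flatworms goes locally extinct (initial).
Round 2 — checking thresholds:
  algae: 1 of 2 neighbours < 2, holds.
  copepods: 1 of 2 neighbours < 2, holds.
  gobies: 1 of 4 neighbours ≥ 1, goes locally extinct.
Round 3 — checking thresholds:
  algae: 1 of 2 neighbours < 2, holds.
  copepods: 2 of 2 neighbours ≥ 2, goes locally extinct.
  diatoms: 1 of 3 neighbours < 3, holds.
  limpets: 1 of 2 neighbours ≥ 1, goes locally extinct.
Round 4 — no new extinctions; cascade stops.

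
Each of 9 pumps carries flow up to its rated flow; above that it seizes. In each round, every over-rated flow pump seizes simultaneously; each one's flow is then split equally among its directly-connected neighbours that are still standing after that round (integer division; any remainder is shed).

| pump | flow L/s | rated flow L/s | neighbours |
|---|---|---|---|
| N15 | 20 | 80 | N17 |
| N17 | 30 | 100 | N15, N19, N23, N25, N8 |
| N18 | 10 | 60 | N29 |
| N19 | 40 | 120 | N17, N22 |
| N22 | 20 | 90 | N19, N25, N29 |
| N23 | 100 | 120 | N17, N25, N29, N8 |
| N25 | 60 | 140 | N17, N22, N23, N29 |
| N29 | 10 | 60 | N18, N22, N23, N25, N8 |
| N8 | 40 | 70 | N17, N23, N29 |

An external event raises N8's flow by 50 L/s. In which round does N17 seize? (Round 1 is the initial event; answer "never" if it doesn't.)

Round 1 — N8 at 90 > 70. N8 seizes.
  N8 sheds 90 L/s to N17, N23, N29: 30 each.
    N17: 30+30 = 60 ≤ 100
    N23: 100+30 = 130 > 120
    N29: 10+30 = 40 ≤ 60
Round 2 — N23 seizes.
  N23 sheds 130 L/s to N17, N25, N29: 43 each (1 lost).
    N17: 60+43 = 103 > 100
    N25: 60+43 = 103 ≤ 140
    N29: 40+43 = 83 > 60
Round 3 — N17, N29 seize.
  N17 sheds 103 L/s to N15, N19, N25: 34 each (1 lost).
    N15: 20+34 = 54 ≤ 80
    N19: 40+34 = 74 ≤ 120
    N25: 103+34 = 137 ≤ 140
  N29 sheds 83 L/s to N18, N22, N25: 27 each (2 lost).
    N18: 10+27 = 37 ≤ 60
    N22: 20+27 = 47 ≤ 90
    N25: 137+27 = 164 > 140
Round 4 — N25 seizes.
  N25 sheds 164 L/s to N22: 164 each.
    N22: 47+164 = 211 > 90
Round 5 — N22 seizes.
  N22 sheds 211 L/s to N19: 211 each.
    N19: 74+211 = 285 > 120
Round 6 — N19 seizes.
  N19 sheds 285 L/s: no online neighbours, lost.
No further seizures.

3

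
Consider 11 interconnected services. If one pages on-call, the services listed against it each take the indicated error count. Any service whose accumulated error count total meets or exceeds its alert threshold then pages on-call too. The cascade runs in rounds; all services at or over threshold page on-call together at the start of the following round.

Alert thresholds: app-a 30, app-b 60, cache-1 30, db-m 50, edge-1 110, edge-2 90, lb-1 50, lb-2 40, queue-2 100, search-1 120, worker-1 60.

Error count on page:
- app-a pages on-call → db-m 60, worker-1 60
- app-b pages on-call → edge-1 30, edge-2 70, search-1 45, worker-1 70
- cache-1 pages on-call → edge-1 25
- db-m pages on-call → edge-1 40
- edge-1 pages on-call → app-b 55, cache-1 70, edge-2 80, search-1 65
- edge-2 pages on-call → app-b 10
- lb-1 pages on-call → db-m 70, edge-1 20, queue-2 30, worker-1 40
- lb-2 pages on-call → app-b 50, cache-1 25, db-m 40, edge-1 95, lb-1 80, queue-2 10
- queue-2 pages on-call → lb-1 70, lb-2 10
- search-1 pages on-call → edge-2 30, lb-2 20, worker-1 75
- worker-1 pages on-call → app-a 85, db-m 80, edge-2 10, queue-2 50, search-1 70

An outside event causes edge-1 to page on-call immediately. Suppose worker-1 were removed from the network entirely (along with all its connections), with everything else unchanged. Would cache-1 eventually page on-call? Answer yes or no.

yes

With worker-1 removed:
Round 1 — edge-1 pages on-call (initial).
  app-b: +55 → 55 < 60
  cache-1: +70 → 70 ≥ 30
  edge-2: +80 → 80 < 90
  search-1: +65 → 65 < 120
Round 2 — cache-1 pages on-call.
No further pages.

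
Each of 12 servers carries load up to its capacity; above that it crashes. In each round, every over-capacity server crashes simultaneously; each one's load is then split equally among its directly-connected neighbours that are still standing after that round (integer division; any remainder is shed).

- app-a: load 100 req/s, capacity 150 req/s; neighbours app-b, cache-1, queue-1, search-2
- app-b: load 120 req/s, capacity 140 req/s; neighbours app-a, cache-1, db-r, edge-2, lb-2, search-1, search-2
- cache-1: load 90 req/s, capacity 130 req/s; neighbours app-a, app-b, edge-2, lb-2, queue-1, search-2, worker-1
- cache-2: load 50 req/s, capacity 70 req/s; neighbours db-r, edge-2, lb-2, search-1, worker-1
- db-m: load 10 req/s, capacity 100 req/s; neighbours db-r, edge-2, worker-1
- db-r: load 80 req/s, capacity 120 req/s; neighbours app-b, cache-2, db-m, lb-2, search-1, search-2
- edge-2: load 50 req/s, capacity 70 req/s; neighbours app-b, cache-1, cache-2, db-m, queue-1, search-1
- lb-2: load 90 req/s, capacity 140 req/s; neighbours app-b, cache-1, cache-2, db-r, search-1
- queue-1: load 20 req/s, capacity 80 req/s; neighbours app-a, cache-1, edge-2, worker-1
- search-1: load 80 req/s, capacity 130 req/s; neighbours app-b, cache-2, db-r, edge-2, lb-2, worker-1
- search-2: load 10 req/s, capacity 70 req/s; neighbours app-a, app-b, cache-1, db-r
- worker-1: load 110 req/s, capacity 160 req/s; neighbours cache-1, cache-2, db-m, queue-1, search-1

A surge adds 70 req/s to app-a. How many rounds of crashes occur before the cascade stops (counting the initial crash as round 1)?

Round 1 — app-a at 170 > 150. app-a crashes.
  app-a sheds 170 req/s to app-b, cache-1, queue-1, search-2: 42 each (2 lost).
    app-b: 120+42 = 162 > 140
    cache-1: 90+42 = 132 > 130
    queue-1: 20+42 = 62 ≤ 80
    search-2: 10+42 = 52 ≤ 70
Round 2 — app-b, cache-1 crash.
  app-b sheds 162 req/s to db-r, edge-2, lb-2, search-1, search-2: 32 each (2 lost).
    db-r: 80+32 = 112 ≤ 120
    edge-2: 50+32 = 82 > 70
    lb-2: 90+32 = 122 ≤ 140
    search-1: 80+32 = 112 ≤ 130
    search-2: 52+32 = 84 > 70
  cache-1 sheds 132 req/s to edge-2, lb-2, queue-1, search-2, worker-1: 26 each (2 lost).
    edge-2: 82+26 = 108 > 70
    lb-2: 122+26 = 148 > 140
    queue-1: 62+26 = 88 > 80
    search-2: 84+26 = 110 > 70
    worker-1: 110+26 = 136 ≤ 160
Round 3 — edge-2, lb-2, queue-1, search-2 crash.
  edge-2 sheds 108 req/s to cache-2, db-m, search-1: 36 each.
    cache-2: 50+36 = 86 > 70
    db-m: 10+36 = 46 ≤ 100
    search-1: 112+36 = 148 > 130
  lb-2 sheds 148 req/s to cache-2, db-r, search-1: 49 each (1 lost).
    cache-2: 86+49 = 135 > 70
    db-r: 112+49 = 161 > 120
    search-1: 148+49 = 197 > 130
  queue-1 sheds 88 req/s to worker-1: 88 each.
    worker-1: 136+88 = 224 > 160
  search-2 sheds 110 req/s to db-r: 110 each.
    db-r: 161+110 = 271 > 120
Round 4 — cache-2, db-r, search-1, worker-1 crash.
  cache-2 sheds 135 req/s: no online neighbours, lost.
  db-r sheds 271 req/s to db-m: 271 each.
    db-m: 46+271 = 317 > 100
  search-1 sheds 197 req/s: no online neighbours, lost.
  worker-1 sheds 224 req/s to db-m: 224 each.
    db-m: 317+224 = 541 > 100
Round 5 — db-m crashes.
  db-m sheds 541 req/s: no online neighbours, lost.
No further crashes.

5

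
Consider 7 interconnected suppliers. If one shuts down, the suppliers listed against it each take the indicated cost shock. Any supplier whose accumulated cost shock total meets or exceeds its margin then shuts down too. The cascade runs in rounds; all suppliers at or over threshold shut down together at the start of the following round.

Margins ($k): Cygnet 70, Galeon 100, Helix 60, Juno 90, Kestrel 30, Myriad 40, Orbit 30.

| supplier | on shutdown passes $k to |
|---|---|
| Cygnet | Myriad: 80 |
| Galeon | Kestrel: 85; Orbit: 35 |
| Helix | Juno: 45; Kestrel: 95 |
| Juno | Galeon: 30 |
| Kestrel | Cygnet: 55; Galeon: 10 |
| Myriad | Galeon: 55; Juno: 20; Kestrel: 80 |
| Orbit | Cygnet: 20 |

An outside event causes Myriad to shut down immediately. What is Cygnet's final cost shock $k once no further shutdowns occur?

55

Round 1 — Myriad shuts down (initial).
  Galeon: +55 → 55 < 100
  Juno: +20 → 20 < 90
  Kestrel: +80 → 80 ≥ 30
Round 2 — Kestrel shuts down.
  Cygnet: +55 → 55 < 70
  Galeon: +10 → 65 < 100
No further shutdowns.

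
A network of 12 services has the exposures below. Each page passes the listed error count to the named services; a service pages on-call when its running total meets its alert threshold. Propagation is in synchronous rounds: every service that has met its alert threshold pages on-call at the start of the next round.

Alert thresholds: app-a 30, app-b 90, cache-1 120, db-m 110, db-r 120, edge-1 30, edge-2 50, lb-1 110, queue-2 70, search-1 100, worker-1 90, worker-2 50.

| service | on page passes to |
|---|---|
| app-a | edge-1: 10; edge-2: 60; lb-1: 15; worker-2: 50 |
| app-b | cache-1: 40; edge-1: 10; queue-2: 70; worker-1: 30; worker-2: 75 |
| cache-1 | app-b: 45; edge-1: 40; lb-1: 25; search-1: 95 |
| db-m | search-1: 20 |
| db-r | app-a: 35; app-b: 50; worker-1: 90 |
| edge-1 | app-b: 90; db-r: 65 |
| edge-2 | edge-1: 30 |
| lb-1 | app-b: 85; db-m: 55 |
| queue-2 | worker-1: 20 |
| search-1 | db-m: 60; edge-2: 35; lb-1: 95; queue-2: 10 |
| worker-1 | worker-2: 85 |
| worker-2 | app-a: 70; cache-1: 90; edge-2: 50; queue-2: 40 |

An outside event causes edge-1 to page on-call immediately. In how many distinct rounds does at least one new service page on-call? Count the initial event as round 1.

Round 1 — edge-1 pages on-call (initial).
  app-b: +90 → 90 ≥ 90
  db-r: +65 → 65 < 120
Round 2 — app-b pages on-call.
  cache-1: +40 → 40 < 120
  queue-2: +70 → 70 ≥ 70
  worker-1: +30 → 30 < 90
  worker-2: +75 → 75 ≥ 50
Round 3 — queue-2, worker-2 page on-call.
  app-a: +70 → 70 ≥ 30
  cache-1: +90 → 130 ≥ 120
  edge-2: +50 → 50 ≥ 50
  worker-1: +20 → 50 < 90
Round 4 — app-a, cache-1, edge-2 page on-call.
  lb-1: +15+25 → 40 < 110
  search-1: +95 → 95 < 100
No further pages.

4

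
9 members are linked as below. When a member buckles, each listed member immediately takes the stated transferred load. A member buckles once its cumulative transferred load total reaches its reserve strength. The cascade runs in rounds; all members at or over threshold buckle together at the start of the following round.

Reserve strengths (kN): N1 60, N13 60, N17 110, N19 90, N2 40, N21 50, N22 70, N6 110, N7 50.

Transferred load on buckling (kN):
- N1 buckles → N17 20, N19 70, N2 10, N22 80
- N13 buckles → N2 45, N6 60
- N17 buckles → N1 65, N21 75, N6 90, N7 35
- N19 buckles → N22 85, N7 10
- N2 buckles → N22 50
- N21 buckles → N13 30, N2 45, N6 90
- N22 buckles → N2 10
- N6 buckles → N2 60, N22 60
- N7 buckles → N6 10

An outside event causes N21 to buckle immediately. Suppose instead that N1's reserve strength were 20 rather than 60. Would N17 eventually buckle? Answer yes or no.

With N1's reserve strength at 20:
Round 1 — N21 buckles (initial).
  N13: +30 → 30 < 60
  N2: +45 → 45 ≥ 40
  N6: +90 → 90 < 110
Round 2 — N2 buckles.
  N22: +50 → 50 < 70
No further bucklings.

no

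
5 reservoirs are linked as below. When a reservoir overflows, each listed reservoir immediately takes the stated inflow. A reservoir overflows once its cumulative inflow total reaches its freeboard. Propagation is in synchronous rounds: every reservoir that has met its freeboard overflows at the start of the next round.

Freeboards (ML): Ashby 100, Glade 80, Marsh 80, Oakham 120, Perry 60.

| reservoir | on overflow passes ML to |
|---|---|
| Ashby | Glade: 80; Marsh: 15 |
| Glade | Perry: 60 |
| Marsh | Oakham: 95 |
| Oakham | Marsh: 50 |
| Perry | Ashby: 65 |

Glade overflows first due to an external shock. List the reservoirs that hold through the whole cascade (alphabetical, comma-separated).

Ashby, Marsh, Oakham

Round 1 — Glade overflows (initial).
  Perry: +60 → 60 ≥ 60
Round 2 — Perry overflows.
  Ashby: +65 → 65 < 100
No further overflows.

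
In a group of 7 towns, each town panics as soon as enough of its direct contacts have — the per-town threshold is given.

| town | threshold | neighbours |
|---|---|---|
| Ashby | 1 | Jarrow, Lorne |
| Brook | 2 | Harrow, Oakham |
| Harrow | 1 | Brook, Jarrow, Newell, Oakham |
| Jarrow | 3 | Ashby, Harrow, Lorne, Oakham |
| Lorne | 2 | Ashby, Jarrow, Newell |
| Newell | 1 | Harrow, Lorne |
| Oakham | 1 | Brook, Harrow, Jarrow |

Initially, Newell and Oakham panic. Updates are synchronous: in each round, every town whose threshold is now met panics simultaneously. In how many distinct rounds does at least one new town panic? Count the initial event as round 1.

3

Round 1 — Newell, Oakham panic (initial).
Round 2 — checking thresholds:
  Brook: 1 of 2 neighbours < 2, holds.
  Harrow: 2 of 4 neighbours ≥ 1, panics.
  Jarrow: 1 of 4 neighbours < 3, holds.
  Lorne: 1 of 3 neighbours < 2, holds.
Round 3 — checking thresholds:
  Brook: 2 of 2 neighbours ≥ 2, panics.
  Jarrow: 2 of 4 neighbours < 3, holds.
  Lorne: 1 of 3 neighbours < 2, holds.
Round 4 — no new panics; cascade stops.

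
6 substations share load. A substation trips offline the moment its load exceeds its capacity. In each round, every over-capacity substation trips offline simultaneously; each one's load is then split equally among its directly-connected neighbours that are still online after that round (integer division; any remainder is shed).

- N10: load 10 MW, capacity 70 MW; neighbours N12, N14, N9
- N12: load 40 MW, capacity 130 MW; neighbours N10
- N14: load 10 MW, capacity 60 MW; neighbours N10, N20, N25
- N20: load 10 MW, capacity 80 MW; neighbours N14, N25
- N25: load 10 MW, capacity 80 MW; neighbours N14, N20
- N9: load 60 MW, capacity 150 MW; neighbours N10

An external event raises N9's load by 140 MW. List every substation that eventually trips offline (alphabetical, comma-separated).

N10, N12, N14, N9

Round 1 — N9 at 200 > 150. N9 trips offline.
  N9 sheds 200 MW to N10: 200 each.
    N10: 10+200 = 210 > 70
Round 2 — N10 trips offline.
  N10 sheds 210 MW to N12, N14: 105 each.
    N12: 40+105 = 145 > 130
    N14: 10+105 = 115 > 60
Round 3 — N12, N14 trip offline.
  N12 sheds 145 MW: no online neighbours, lost.
  N14 sheds 115 MW to N20, N25: 57 each (1 lost).
    N20: 10+57 = 67 ≤ 80
    N25: 10+57 = 67 ≤ 80
No further trips.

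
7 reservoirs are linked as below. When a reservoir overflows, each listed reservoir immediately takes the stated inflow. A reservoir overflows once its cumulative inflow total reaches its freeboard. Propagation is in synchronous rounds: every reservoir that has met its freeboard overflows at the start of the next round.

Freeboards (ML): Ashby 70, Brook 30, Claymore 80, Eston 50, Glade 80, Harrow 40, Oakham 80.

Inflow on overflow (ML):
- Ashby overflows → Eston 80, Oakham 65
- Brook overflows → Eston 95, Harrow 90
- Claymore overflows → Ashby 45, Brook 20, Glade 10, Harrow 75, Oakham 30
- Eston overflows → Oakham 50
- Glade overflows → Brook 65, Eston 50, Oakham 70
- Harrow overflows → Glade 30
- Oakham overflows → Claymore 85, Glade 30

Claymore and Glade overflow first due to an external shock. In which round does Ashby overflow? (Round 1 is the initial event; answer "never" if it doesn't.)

never

Round 1 — Claymore, Glade overflow (initial).
  Ashby: +45 → 45 < 70
  Brook: +20+65 → 85 ≥ 30
  Eston: +50 → 50 ≥ 50
  Harrow: +75 → 75 ≥ 40
  Oakham: +30+70 → 100 ≥ 80
Round 2 — Brook, Eston, Harrow, Oakham overflow.
No further overflows.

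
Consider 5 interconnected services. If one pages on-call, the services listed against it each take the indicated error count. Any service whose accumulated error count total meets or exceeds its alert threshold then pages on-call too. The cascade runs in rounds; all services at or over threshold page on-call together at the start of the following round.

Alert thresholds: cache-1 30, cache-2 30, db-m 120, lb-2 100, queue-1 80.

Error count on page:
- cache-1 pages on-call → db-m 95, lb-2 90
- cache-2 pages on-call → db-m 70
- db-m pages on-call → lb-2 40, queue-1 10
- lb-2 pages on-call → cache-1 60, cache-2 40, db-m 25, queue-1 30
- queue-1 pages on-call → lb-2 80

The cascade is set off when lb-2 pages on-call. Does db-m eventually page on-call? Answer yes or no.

Round 1 — lb-2 pages on-call (initial).
  cache-1: +60 → 60 ≥ 30
  cache-2: +40 → 40 ≥ 30
  db-m: +25 → 25 < 120
  queue-1: +30 → 30 < 80
Round 2 — cache-1, cache-2 page on-call.
  db-m: +95+70 → 190 ≥ 120
Round 3 — db-m pages on-call.
  queue-1: +10 → 40 < 80
No further pages.

yes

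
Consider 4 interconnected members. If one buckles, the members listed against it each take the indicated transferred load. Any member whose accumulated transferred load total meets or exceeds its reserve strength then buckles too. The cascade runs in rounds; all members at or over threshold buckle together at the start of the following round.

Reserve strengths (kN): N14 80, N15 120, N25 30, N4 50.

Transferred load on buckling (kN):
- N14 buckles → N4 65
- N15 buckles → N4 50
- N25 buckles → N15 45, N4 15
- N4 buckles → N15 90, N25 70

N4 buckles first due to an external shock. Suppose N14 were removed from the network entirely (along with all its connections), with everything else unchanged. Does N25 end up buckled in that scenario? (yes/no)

With N14 removed:
Round 1 — N4 buckles (initial).
  N15: +90 → 90 < 120
  N25: +70 → 70 ≥ 30
Round 2 — N25 buckles.
  N15: +45 → 135 ≥ 120
Round 3 — N15 buckles.
No further bucklings.

yes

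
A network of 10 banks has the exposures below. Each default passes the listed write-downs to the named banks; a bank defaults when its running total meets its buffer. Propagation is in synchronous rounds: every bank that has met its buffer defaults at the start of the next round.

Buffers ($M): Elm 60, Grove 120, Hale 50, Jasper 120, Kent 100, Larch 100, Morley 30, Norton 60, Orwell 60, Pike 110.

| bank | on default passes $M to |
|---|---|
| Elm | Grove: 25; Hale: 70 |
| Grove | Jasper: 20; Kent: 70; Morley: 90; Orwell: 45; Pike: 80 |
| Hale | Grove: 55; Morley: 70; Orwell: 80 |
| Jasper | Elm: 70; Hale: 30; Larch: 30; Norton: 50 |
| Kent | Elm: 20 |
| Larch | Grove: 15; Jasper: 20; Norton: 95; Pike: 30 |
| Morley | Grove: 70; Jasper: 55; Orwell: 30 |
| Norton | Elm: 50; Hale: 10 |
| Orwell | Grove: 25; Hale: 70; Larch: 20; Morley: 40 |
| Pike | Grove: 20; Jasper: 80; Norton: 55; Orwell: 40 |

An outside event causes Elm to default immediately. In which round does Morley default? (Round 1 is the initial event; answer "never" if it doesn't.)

3

Round 1 — Elm defaults (initial).
  Grove: +25 → 25 < 120
  Hale: +70 → 70 ≥ 50
Round 2 — Hale defaults.
  Grove: +55 → 80 < 120
  Morley: +70 → 70 ≥ 30
  Orwell: +80 → 80 ≥ 60
Round 3 — Morley, Orwell default.
  Grove: +70+25 → 175 ≥ 120
  Jasper: +55 → 55 < 120
  Larch: +20 → 20 < 100
Round 4 — Grove defaults.
  Jasper: +20 → 75 < 120
  Kent: +70 → 70 < 100
  Pike: +80 → 80 < 110
No further defaults.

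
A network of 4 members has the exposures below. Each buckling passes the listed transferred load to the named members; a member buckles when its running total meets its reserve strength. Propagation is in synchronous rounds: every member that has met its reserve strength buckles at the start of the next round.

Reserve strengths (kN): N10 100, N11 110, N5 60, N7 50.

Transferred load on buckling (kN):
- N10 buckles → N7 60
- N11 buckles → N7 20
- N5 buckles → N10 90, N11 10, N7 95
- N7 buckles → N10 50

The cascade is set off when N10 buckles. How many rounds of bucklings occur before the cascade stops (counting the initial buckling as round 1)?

2

Round 1 — N10 buckles (initial).
  N7: +60 → 60 ≥ 50
Round 2 — N7 buckles.
No further bucklings.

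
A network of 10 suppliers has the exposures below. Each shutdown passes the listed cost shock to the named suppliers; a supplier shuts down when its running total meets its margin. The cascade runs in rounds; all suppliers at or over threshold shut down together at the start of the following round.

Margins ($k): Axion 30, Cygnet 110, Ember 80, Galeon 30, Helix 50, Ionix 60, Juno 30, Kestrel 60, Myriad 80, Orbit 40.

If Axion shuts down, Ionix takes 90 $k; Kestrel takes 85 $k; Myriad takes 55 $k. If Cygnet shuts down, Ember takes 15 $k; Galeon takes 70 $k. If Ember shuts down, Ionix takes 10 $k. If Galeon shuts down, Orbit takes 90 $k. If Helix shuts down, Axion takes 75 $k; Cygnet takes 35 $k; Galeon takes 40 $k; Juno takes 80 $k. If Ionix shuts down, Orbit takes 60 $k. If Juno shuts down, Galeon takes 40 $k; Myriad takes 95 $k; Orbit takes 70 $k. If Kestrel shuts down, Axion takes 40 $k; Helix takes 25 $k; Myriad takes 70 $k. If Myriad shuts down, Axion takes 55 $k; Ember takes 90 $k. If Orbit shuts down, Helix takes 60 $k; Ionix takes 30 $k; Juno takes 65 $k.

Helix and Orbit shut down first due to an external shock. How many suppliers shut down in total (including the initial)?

9

Round 1 — Helix, Orbit shut down (initial).
  Axion: +75 → 75 ≥ 30
  Cygnet: +35 → 35 < 110
  Galeon: +40 → 40 ≥ 30
  Ionix: +30 → 30 < 60
  Juno: +80+65 → 145 ≥ 30
Round 2 — Axion, Galeon, Juno shut down.
  Ionix: +90 → 120 ≥ 60
  Kestrel: +85 → 85 ≥ 60
  Myriad: +55+95 → 150 ≥ 80
Round 3 — Ionix, Kestrel, Myriad shut down.
  Ember: +90 → 90 ≥ 80
Round 4 — Ember shuts down.
No further shutdowns.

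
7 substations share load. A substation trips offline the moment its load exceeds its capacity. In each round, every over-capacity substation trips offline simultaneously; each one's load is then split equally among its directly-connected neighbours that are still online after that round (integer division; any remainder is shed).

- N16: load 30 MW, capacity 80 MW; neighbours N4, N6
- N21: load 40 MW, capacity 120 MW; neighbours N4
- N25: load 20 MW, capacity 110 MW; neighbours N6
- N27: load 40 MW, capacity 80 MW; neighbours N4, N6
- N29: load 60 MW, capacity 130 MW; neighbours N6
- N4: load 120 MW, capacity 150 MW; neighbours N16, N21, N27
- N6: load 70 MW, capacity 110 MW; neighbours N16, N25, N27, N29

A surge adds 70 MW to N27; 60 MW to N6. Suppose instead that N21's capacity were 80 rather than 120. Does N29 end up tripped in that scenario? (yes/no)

no

With N21's capacity at 80:
Round 1 — N27 at 110 > 80; N6 at 130 > 110. N27, N6 trip offline.
  N27 sheds 110 MW to N4: 110 each.
    N4: 120+110 = 230 > 150
  N6 sheds 130 MW to N16, N25, N29: 43 each (1 lost).
    N16: 30+43 = 73 ≤ 80
    N25: 20+43 = 63 ≤ 110
    N29: 60+43 = 103 ≤ 130
Round 2 — N4 trips offline.
  N4 sheds 230 MW to N16, N21: 115 each.
    N16: 73+115 = 188 > 80
    N21: 40+115 = 155 > 80
Round 3 — N16, N21 trip offline.
  N16 sheds 188 MW: no online neighbours, lost.
  N21 sheds 155 MW: no online neighbours, lost.
No further trips.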